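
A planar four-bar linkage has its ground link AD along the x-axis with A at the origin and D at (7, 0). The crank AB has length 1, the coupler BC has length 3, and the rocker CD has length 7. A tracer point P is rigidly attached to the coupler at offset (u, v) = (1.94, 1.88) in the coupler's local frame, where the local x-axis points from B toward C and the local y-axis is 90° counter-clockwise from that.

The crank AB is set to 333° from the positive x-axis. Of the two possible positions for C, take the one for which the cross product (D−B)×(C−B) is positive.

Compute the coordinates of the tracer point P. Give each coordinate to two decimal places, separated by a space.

-1.24 1.20

A=(0,0), D=(7.00,0)
B = A + 1.00·(cos333°, sin333°) = (0.8910, -0.4540)
|BD| = 6.1258
circle(B,3.00) ∩ circle(D,7.00): a=-0.2019, h=2.9932
  candidates: C₊=(0.4678,2.5160) cross=18.336; C₋=(0.9115,-3.4539) cross=-18.336
  mode + wants cross > 0 → take C=(0.4678,2.5160) (cross=18.336)
ex = (C−B)/|BC| = (-0.1411,0.9900); ey = (-0.9900,-0.1411)
P = B + 1.94·ex + 1.88·ey = (-1.2439,1.2014)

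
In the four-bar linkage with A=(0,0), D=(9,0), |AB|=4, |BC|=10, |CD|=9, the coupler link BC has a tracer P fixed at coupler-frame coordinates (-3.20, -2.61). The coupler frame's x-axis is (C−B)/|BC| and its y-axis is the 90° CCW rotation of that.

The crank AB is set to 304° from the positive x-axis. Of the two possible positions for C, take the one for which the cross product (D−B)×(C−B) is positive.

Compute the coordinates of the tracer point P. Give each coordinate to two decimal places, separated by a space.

4.61 -6.69

A=(0,0), D=(9.00,0)
B = A + 4.00·(cos304°, sin304°) = (2.2368, -3.3162)
|BD| = 7.5325
circle(B,10.00) ∩ circle(D,9.00): a=5.0274, h=8.6444
  candidates: C₊=(2.9451,6.6587) cross=65.113; C₋=(10.5564,-8.8644) cross=-65.113
  mode + wants cross > 0 → take C=(2.9451,6.6587) (cross=65.113)
ex = (C−B)/|BC| = (0.0708,0.9975); ey = (-0.9975,0.0708)
P = B + -3.20·ex + -2.61·ey = (4.6135,-6.6930)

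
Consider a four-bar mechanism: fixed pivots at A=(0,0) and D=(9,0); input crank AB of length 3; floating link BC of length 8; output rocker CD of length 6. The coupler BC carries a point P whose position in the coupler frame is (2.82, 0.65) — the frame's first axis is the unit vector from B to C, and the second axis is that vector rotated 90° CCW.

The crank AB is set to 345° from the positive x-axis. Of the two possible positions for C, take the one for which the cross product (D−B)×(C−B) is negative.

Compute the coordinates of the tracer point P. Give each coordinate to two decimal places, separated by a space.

A=(0,0), D=(9.00,0)
B = A + 3.00·(cos345°, sin345°) = (2.8978, -0.7765)
|BD| = 6.1514
circle(B,8.00) ∩ circle(D,6.00): a=5.3516, h=5.9465
  candidates: C₊=(7.4560,5.7979) cross=36.579; C₋=(8.9572,-5.9998) cross=-36.579
  mode - wants cross < 0 → take C=(8.9572,-5.9998) (cross=-36.579)
ex = (C−B)/|BC| = (0.7574,-0.6529); ey = (0.6529,0.7574)
P = B + 2.82·ex + 0.65·ey = (5.4581,-2.1254)

5.46 -2.13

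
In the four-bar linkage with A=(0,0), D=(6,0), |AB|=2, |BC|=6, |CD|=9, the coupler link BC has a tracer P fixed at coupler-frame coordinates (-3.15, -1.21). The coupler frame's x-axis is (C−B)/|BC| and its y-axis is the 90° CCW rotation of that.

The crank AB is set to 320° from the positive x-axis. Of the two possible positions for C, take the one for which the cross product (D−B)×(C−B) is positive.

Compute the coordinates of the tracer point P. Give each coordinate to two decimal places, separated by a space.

4.51 -2.88

A=(0,0), D=(6.00,0)
B = A + 2.00·(cos320°, sin320°) = (1.5321, -1.2856)
|BD| = 4.6492
circle(B,6.00) ∩ circle(D,9.00): a=-2.5150, h=5.4475
  candidates: C₊=(-2.3911,3.2541) cross=25.326; C₋=(0.6215,-7.2161) cross=-25.326
  mode + wants cross > 0 → take C=(-2.3911,3.2541) (cross=25.326)
ex = (C−B)/|BC| = (-0.6539,0.7566); ey = (-0.7566,-0.6539)
P = B + -3.15·ex + -1.21·ey = (4.5073,-2.8777)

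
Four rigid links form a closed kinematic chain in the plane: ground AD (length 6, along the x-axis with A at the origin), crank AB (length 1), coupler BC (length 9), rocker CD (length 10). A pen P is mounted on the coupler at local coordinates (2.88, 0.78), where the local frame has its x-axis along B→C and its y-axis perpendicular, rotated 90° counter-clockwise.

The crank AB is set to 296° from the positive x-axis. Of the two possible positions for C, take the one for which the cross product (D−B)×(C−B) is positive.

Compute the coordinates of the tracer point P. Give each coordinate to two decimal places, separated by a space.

A=(0,0), D=(6.00,0)
B = A + 1.00·(cos296°, sin296°) = (0.4384, -0.8988)
|BD| = 5.6338
circle(B,9.00) ∩ circle(D,10.00): a=1.1306, h=8.9287
  candidates: C₊=(0.1301,8.0959) cross=50.302; C₋=(2.9790,-9.5328) cross=-50.302
  mode + wants cross > 0 → take C=(0.1301,8.0959) (cross=50.302)
ex = (C−B)/|BC| = (-0.0343,0.9994); ey = (-0.9994,-0.0343)
P = B + 2.88·ex + 0.78·ey = (-0.4398,1.9528)

-0.44 1.95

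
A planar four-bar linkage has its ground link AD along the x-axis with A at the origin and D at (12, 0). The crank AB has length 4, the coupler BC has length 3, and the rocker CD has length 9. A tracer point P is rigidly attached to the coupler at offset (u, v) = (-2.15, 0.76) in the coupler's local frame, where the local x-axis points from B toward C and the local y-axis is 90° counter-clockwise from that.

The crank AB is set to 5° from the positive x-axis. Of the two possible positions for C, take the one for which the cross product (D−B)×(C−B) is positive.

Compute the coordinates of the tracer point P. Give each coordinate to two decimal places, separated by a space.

A=(0,0), D=(12.00,0)
B = A + 4.00·(cos5°, sin5°) = (3.9848, 0.3486)
|BD| = 8.0228
circle(B,3.00) ∩ circle(D,9.00): a=-0.4758, h=2.9620
  candidates: C₊=(3.6381,3.3285) cross=23.764; C₋=(3.3807,-2.5899) cross=-23.764
  mode + wants cross > 0 → take C=(3.6381,3.3285) (cross=23.764)
ex = (C−B)/|BC| = (-0.1156,0.9933); ey = (-0.9933,-0.1156)
P = B + -2.15·ex + 0.76·ey = (3.4783,-1.8748)

3.48 -1.87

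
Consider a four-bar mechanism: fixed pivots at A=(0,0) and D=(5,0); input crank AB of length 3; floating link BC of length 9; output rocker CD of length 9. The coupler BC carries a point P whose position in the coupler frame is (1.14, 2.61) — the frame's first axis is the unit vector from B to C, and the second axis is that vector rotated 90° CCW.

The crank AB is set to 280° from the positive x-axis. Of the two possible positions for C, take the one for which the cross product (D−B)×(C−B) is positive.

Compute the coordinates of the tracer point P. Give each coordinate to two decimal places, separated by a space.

A=(0,0), D=(5.00,0)
B = A + 3.00·(cos280°, sin280°) = (0.5209, -2.9544)
|BD| = 5.3657
circle(B,9.00) ∩ circle(D,9.00): a=2.6828, h=8.5908
  candidates: C₊=(-1.9698,5.6941) cross=46.096; C₋=(7.4907,-8.6485) cross=-46.096
  mode + wants cross > 0 → take C=(-1.9698,5.6941) (cross=46.096)
ex = (C−B)/|BC| = (-0.2767,0.9609); ey = (-0.9609,-0.2767)
P = B + 1.14·ex + 2.61·ey = (-2.3026,-2.5813)

-2.30 -2.58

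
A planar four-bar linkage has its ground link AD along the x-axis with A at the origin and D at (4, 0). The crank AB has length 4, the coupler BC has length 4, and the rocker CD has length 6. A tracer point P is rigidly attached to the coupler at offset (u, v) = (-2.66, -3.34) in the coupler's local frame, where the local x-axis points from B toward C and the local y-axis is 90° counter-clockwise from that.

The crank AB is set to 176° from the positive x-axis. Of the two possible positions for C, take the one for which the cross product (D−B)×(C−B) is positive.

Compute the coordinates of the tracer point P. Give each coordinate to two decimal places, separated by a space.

A=(0,0), D=(4.00,0)
B = A + 4.00·(cos176°, sin176°) = (-3.9903, 0.2790)
|BD| = 7.9951
circle(B,4.00) ∩ circle(D,6.00): a=2.7468, h=2.9078
  candidates: C₊=(-1.1436,3.0892) cross=23.248; C₋=(-1.3466,-2.7228) cross=-23.248
  mode + wants cross > 0 → take C=(-1.1436,3.0892) (cross=23.248)
ex = (C−B)/|BC| = (0.7117,0.7025); ey = (-0.7025,0.7117)
P = B + -2.66·ex + -3.34·ey = (-3.5368,-3.9666)

-3.54 -3.97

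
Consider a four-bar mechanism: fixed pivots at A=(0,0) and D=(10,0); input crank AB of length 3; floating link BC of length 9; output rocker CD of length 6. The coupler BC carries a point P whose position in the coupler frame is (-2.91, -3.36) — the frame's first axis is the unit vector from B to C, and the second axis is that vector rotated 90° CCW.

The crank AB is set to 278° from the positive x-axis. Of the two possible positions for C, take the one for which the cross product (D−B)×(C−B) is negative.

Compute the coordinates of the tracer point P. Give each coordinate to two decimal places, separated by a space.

A=(0,0), D=(10.00,0)
B = A + 3.00·(cos278°, sin278°) = (0.4175, -2.9708)
|BD| = 10.0324
circle(B,9.00) ∩ circle(D,6.00): a=7.2589, h=5.3205
  candidates: C₊=(5.7754,4.2606) cross=53.378; C₋=(8.9264,-5.9032) cross=-53.378
  mode - wants cross < 0 → take C=(8.9264,-5.9032) (cross=-53.378)
ex = (C−B)/|BC| = (0.9454,-0.3258); ey = (0.3258,0.9454)
P = B + -2.91·ex + -3.36·ey = (-3.4284,-5.1993)

-3.43 -5.20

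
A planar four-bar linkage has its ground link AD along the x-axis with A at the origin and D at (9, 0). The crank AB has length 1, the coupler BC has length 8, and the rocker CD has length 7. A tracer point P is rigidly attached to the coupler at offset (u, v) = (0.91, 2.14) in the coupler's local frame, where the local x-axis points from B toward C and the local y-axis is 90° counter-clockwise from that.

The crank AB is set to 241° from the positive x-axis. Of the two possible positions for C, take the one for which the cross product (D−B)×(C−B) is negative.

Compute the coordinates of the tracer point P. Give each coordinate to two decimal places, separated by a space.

1.60 0.15

A=(0,0), D=(9.00,0)
B = A + 1.00·(cos241°, sin241°) = (-0.4848, -0.8746)
|BD| = 9.5250
circle(B,8.00) ∩ circle(D,7.00): a=5.5499, h=5.7618
  candidates: C₊=(4.5126,5.3725) cross=54.881; C₋=(5.5707,-6.1025) cross=-54.881
  mode - wants cross < 0 → take C=(5.5707,-6.1025) (cross=-54.881)
ex = (C−B)/|BC| = (0.7569,-0.6535); ey = (0.6535,0.7569)
P = B + 0.91·ex + 2.14·ey = (1.6025,0.1506)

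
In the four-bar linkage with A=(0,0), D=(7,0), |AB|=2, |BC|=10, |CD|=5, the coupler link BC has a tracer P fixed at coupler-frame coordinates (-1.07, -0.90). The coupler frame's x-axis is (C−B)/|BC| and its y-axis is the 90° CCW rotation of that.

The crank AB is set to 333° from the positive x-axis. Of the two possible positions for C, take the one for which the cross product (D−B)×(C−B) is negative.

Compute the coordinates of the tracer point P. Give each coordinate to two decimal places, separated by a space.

0.66 -1.74

A=(0,0), D=(7.00,0)
B = A + 2.00·(cos333°, sin333°) = (1.7820, -0.9080)
|BD| = 5.2964
circle(B,10.00) ∩ circle(D,5.00): a=9.7285, h=2.3144
  candidates: C₊=(10.9697,3.0400) cross=12.258; C₋=(11.7632,-1.5204) cross=-12.258
  mode - wants cross < 0 → take C=(11.7632,-1.5204) (cross=-12.258)
ex = (C−B)/|BC| = (0.9981,-0.0612); ey = (0.0612,0.9981)
P = B + -1.07·ex + -0.90·ey = (0.6589,-1.7408)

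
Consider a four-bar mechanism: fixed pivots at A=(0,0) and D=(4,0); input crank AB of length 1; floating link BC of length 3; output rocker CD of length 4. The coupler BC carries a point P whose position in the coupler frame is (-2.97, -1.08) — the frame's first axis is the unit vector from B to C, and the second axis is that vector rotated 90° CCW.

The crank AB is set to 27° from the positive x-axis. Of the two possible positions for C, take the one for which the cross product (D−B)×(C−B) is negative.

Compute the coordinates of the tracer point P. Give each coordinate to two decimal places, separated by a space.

A=(0,0), D=(4.00,0)
B = A + 1.00·(cos27°, sin27°) = (0.8910, 0.4540)
|BD| = 3.1420
circle(B,3.00) ∩ circle(D,4.00): a=0.4570, h=2.9650
  candidates: C₊=(1.7717,3.3218) cross=9.316; C₋=(0.9148,-2.5459) cross=-9.316
  mode - wants cross < 0 → take C=(0.9148,-2.5459) (cross=-9.316)
ex = (C−B)/|BC| = (0.0079,-1.0000); ey = (1.0000,0.0079)
P = B + -2.97·ex + -1.08·ey = (-0.2125,3.4153)

-0.21 3.42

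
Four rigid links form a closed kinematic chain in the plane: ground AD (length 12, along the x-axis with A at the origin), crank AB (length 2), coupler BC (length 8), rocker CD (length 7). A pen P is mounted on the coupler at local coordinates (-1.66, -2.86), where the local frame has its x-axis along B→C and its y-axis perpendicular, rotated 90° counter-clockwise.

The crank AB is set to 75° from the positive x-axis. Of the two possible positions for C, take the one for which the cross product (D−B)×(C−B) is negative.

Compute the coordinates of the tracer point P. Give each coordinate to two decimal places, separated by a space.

A=(0,0), D=(12.00,0)
B = A + 2.00·(cos75°, sin75°) = (0.5176, 1.9319)
|BD| = 11.6437
circle(B,8.00) ∩ circle(D,7.00): a=6.4660, h=4.7107
  candidates: C₊=(7.6756,5.5045) cross=54.850; C₋=(6.1124,-3.7864) cross=-54.850
  mode - wants cross < 0 → take C=(6.1124,-3.7864) (cross=-54.850)
ex = (C−B)/|BC| = (0.6994,-0.7148); ey = (0.7148,0.6994)
P = B + -1.66·ex + -2.86·ey = (-2.6876,1.1182)

-2.69 1.12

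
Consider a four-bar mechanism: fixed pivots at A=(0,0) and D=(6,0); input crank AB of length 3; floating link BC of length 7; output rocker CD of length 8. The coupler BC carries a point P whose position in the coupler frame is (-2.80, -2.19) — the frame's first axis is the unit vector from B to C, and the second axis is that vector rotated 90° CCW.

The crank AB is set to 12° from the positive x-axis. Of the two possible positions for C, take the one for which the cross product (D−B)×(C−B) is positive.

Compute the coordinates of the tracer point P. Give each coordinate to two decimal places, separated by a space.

4.89 -2.35

A=(0,0), D=(6.00,0)
B = A + 3.00·(cos12°, sin12°) = (2.9344, 0.6237)
|BD| = 3.1284
circle(B,7.00) ∩ circle(D,8.00): a=-0.8332, h=6.9502
  candidates: C₊=(3.5037,7.6006) cross=21.743; C₋=(0.7322,-6.0208) cross=-21.743
  mode + wants cross > 0 → take C=(3.5037,7.6006) (cross=21.743)
ex = (C−B)/|BC| = (0.0813,0.9967); ey = (-0.9967,0.0813)
P = B + -2.80·ex + -2.19·ey = (4.8895,-2.3451)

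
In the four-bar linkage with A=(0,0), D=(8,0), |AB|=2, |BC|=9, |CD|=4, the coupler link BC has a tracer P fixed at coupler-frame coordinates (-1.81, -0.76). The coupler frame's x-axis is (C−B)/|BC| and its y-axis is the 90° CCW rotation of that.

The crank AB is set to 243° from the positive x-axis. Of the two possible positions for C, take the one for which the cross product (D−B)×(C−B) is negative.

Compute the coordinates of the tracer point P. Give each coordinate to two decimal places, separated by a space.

-2.85 -2.07

A=(0,0), D=(8.00,0)
B = A + 2.00·(cos243°, sin243°) = (-0.9080, -1.7820)
|BD| = 9.0845
circle(B,9.00) ∩ circle(D,4.00): a=8.1198, h=3.8819
  candidates: C₊=(6.2926,3.6173) cross=35.265; C₋=(7.8155,-3.9957) cross=-35.265
  mode - wants cross < 0 → take C=(7.8155,-3.9957) (cross=-35.265)
ex = (C−B)/|BC| = (0.9693,-0.2460); ey = (0.2460,0.9693)
P = B + -1.81·ex + -0.76·ey = (-2.8493,-2.0735)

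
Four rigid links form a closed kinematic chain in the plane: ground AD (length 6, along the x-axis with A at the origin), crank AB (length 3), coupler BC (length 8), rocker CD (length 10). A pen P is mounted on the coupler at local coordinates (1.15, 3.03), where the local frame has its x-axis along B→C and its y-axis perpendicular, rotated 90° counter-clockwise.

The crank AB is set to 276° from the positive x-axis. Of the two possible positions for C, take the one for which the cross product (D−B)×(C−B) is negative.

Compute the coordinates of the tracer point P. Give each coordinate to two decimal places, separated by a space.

3.51 -2.43

A=(0,0), D=(6.00,0)
B = A + 3.00·(cos276°, sin276°) = (0.3136, -2.9836)
|BD| = 6.4216
circle(B,8.00) ∩ circle(D,10.00): a=0.4078, h=7.9896
  candidates: C₊=(-3.0374,4.2808) cross=51.306; C₋=(4.3867,-9.8690) cross=-51.306
  mode - wants cross < 0 → take C=(4.3867,-9.8690) (cross=-51.306)
ex = (C−B)/|BC| = (0.5091,-0.8607); ey = (0.8607,0.5091)
P = B + 1.15·ex + 3.03·ey = (3.5070,-2.4306)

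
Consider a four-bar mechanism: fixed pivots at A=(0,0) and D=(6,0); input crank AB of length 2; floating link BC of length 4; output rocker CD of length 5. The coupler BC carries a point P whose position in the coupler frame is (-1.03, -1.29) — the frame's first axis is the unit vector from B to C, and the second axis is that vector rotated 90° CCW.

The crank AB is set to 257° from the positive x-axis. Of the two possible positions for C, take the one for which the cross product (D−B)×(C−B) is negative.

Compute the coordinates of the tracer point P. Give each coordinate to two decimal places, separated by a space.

A=(0,0), D=(6.00,0)
B = A + 2.00·(cos257°, sin257°) = (-0.4499, -1.9487)
|BD| = 6.7379
circle(B,4.00) ∩ circle(D,5.00): a=2.7011, h=2.9503
  candidates: C₊=(1.2824,1.6567) cross=19.879; C₋=(2.9890,-3.9917) cross=-19.879
  mode - wants cross < 0 → take C=(2.9890,-3.9917) (cross=-19.879)
ex = (C−B)/|BC| = (0.8597,-0.5107); ey = (0.5107,0.8597)
P = B + -1.03·ex + -1.29·ey = (-1.9943,-2.5317)

-1.99 -2.53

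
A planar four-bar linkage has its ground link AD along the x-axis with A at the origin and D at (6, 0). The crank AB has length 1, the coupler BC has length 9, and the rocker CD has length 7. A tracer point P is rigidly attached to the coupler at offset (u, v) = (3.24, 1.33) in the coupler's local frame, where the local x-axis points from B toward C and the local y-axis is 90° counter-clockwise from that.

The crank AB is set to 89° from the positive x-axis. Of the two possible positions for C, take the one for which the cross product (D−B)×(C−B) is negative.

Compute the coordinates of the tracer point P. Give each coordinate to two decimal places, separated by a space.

A=(0,0), D=(6.00,0)
B = A + 1.00·(cos89°, sin89°) = (0.0175, 0.9998)
|BD| = 6.0655
circle(B,9.00) ∩ circle(D,7.00): a=5.6706, h=6.9889
  candidates: C₊=(6.7626,6.9583) cross=42.391; C₋=(4.4585,-6.8281) cross=-42.391
  mode - wants cross < 0 → take C=(4.4585,-6.8281) (cross=-42.391)
ex = (C−B)/|BC| = (0.4934,-0.8698); ey = (0.8698,0.4934)
P = B + 3.24·ex + 1.33·ey = (2.7730,-1.1620)

2.77 -1.16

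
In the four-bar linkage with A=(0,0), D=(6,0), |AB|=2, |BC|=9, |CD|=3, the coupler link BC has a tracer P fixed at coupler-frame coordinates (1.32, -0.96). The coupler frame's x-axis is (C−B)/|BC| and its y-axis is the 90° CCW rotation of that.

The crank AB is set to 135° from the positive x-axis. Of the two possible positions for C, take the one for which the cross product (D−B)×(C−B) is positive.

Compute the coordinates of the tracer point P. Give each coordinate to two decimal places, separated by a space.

0.02 0.64

A=(0,0), D=(6.00,0)
B = A + 2.00·(cos135°, sin135°) = (-1.4142, 1.4142)
|BD| = 7.5479
circle(B,9.00) ∩ circle(D,3.00): a=8.5435, h=2.8300
  candidates: C₊=(7.5082,2.5933) cross=21.360; C₋=(6.4477,-2.9664) cross=-21.360
  mode + wants cross > 0 → take C=(7.5082,2.5933) (cross=21.360)
ex = (C−B)/|BC| = (0.9914,0.1310); ey = (-0.1310,0.9914)
P = B + 1.32·ex + -0.96·ey = (0.0202,0.6354)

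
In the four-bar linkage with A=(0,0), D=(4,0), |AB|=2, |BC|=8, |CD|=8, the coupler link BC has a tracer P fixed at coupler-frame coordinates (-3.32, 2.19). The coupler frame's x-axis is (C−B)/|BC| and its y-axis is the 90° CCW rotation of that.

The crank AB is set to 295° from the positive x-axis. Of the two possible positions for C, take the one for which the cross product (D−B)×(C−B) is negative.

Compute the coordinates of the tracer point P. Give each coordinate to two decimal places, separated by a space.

0.18 2.11

A=(0,0), D=(4.00,0)
B = A + 2.00·(cos295°, sin295°) = (0.8452, -1.8126)
|BD| = 3.6384
circle(B,8.00) ∩ circle(D,8.00): a=1.8192, h=7.7904
  candidates: C₊=(-1.4585,5.8485) cross=28.345; C₋=(6.3037,-7.6611) cross=-28.345
  mode - wants cross < 0 → take C=(6.3037,-7.6611) (cross=-28.345)
ex = (C−B)/|BC| = (0.6823,-0.7311); ey = (0.7311,0.6823)
P = B + -3.32·ex + 2.19·ey = (0.1810,2.1088)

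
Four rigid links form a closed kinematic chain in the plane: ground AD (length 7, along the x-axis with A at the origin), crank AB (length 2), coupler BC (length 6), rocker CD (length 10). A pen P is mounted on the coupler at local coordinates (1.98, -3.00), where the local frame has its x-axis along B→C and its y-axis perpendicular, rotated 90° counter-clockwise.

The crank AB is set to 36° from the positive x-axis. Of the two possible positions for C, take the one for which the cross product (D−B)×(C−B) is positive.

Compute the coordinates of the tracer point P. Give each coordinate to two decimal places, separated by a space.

A=(0,0), D=(7.00,0)
B = A + 2.00·(cos36°, sin36°) = (1.6180, 1.1756)
|BD| = 5.5089
circle(B,6.00) ∩ circle(D,10.00): a=-3.0544, h=5.1644
  candidates: C₊=(-0.2639,6.8728) cross=28.450; C₋=(-2.4681,-3.2180) cross=-28.450
  mode + wants cross > 0 → take C=(-0.2639,6.8728) (cross=28.450)
ex = (C−B)/|BC| = (-0.3137,0.9495); ey = (-0.9495,-0.3137)
P = B + 1.98·ex + -3.00·ey = (3.8456,3.9966)

3.85 4.00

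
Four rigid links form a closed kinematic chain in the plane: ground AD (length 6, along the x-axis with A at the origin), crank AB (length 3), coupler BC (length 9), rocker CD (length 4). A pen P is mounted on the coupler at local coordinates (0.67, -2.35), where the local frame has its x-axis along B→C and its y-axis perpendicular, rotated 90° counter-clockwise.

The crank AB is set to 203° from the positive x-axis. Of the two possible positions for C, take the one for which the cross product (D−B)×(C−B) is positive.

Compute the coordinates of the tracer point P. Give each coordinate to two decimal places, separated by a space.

A=(0,0), D=(6.00,0)
B = A + 3.00·(cos203°, sin203°) = (-2.7615, -1.1722)
|BD| = 8.8396
circle(B,9.00) ∩ circle(D,4.00): a=8.0964, h=3.9304
  candidates: C₊=(4.7422,3.7971) cross=34.743; C₋=(5.7846,-3.9942) cross=-34.743
  mode + wants cross > 0 → take C=(4.7422,3.7971) (cross=34.743)
ex = (C−B)/|BC| = (0.8337,0.5521); ey = (-0.5521,0.8337)
P = B + 0.67·ex + -2.35·ey = (-0.9054,-2.7616)

-0.91 -2.76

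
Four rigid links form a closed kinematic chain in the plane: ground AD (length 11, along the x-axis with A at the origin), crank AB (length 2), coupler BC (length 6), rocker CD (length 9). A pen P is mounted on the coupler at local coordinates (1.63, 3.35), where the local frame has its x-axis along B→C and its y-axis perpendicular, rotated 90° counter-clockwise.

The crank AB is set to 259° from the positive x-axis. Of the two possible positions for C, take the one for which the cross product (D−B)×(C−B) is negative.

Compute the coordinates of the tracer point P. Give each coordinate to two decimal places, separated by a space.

A=(0,0), D=(11.00,0)
B = A + 2.00·(cos259°, sin259°) = (-0.3816, -1.9633)
|BD| = 11.5497
circle(B,6.00) ∩ circle(D,9.00): a=3.8267, h=4.6213
  candidates: C₊=(2.6039,3.2412) cross=53.374; C₋=(4.1750,-5.8668) cross=-53.374
  mode - wants cross < 0 → take C=(4.1750,-5.8668) (cross=-53.374)
ex = (C−B)/|BC| = (0.7594,-0.6506); ey = (0.6506,0.7594)
P = B + 1.63·ex + 3.35·ey = (3.0357,-0.4796)

3.04 -0.48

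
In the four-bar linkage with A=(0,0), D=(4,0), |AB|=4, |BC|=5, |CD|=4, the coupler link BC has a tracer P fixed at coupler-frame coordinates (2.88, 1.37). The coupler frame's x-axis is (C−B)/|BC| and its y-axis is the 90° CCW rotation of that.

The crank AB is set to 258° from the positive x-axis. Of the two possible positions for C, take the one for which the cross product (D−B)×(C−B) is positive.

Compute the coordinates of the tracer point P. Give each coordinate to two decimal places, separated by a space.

-1.62 -0.82

A=(0,0), D=(4.00,0)
B = A + 4.00·(cos258°, sin258°) = (-0.8316, -3.9126)
|BD| = 6.2172
circle(B,5.00) ∩ circle(D,4.00): a=3.8324, h=3.2114
  candidates: C₊=(0.1257,0.9949) cross=19.966; C₋=(4.1676,-3.9965) cross=-19.966
  mode + wants cross > 0 → take C=(0.1257,0.9949) (cross=19.966)
ex = (C−B)/|BC| = (0.1915,0.9815); ey = (-0.9815,0.1915)
P = B + 2.88·ex + 1.37·ey = (-1.6249,-0.8236)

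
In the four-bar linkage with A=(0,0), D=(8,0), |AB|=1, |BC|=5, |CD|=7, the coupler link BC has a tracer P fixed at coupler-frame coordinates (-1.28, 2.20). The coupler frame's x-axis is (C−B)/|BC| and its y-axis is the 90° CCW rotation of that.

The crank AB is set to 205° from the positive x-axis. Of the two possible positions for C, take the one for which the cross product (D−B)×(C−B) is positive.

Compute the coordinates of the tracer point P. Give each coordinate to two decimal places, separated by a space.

A=(0,0), D=(8.00,0)
B = A + 1.00·(cos205°, sin205°) = (-0.9063, -0.4226)
|BD| = 8.9163
circle(B,5.00) ∩ circle(D,7.00): a=3.1123, h=3.9132
  candidates: C₊=(2.0170,3.6337) cross=34.892; C₋=(2.3880,-4.1839) cross=-34.892
  mode + wants cross > 0 → take C=(2.0170,3.6337) (cross=34.892)
ex = (C−B)/|BC| = (0.5847,0.8113); ey = (-0.8113,0.5847)
P = B + -1.28·ex + 2.20·ey = (-3.4395,-0.1748)

-3.44 -0.17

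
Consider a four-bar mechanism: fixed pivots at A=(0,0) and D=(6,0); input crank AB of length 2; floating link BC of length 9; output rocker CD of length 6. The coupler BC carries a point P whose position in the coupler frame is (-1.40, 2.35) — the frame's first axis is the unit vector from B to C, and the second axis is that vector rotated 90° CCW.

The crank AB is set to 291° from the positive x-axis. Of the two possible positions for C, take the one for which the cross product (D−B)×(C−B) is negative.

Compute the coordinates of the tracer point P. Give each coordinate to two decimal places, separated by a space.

0.27 0.83

A=(0,0), D=(6.00,0)
B = A + 2.00·(cos291°, sin291°) = (0.7167, -1.8672)
|BD| = 5.6035
circle(B,9.00) ∩ circle(D,6.00): a=6.8171, h=5.8760
  candidates: C₊=(5.1863,5.9446) cross=32.926; C₋=(9.1022,-5.1358) cross=-32.926
  mode - wants cross < 0 → take C=(9.1022,-5.1358) (cross=-32.926)
ex = (C−B)/|BC| = (0.9317,-0.3632); ey = (0.3632,0.9317)
P = B + -1.40·ex + 2.35·ey = (0.2658,0.8308)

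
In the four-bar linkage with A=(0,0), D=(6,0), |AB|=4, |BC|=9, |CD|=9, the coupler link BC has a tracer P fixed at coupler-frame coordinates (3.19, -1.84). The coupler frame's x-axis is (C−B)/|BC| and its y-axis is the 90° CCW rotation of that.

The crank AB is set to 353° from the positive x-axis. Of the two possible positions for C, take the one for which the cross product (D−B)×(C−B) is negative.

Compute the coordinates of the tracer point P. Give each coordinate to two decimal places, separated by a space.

3.34 -4.12

A=(0,0), D=(6.00,0)
B = A + 4.00·(cos353°, sin353°) = (3.9702, -0.4875)
|BD| = 2.0875
circle(B,9.00) ∩ circle(D,9.00): a=1.0438, h=8.9393
  candidates: C₊=(2.8976,8.4484) cross=18.661; C₋=(7.0726,-8.9359) cross=-18.661
  mode - wants cross < 0 → take C=(7.0726,-8.9359) (cross=-18.661)
ex = (C−B)/|BC| = (0.3447,-0.9387); ey = (0.9387,0.3447)
P = B + 3.19·ex + -1.84·ey = (3.3426,-4.1162)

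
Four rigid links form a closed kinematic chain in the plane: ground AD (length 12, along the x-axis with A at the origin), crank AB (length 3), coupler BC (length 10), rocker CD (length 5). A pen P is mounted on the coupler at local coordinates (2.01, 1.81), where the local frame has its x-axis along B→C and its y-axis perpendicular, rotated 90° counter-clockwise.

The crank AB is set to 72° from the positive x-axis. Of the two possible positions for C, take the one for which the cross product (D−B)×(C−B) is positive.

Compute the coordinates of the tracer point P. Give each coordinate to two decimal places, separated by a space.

2.54 5.03

A=(0,0), D=(12.00,0)
B = A + 3.00·(cos72°, sin72°) = (0.9271, 2.8532)
|BD| = 11.4346
circle(B,10.00) ∩ circle(D,5.00): a=8.9968, h=4.3654
  candidates: C₊=(10.7286,4.8356) cross=49.917; C₋=(8.5500,-3.6191) cross=-49.917
  mode + wants cross > 0 → take C=(10.7286,4.8356) (cross=49.917)
ex = (C−B)/|BC| = (0.9802,0.1982); ey = (-0.1982,0.9802)
P = B + 2.01·ex + 1.81·ey = (2.5383,5.0257)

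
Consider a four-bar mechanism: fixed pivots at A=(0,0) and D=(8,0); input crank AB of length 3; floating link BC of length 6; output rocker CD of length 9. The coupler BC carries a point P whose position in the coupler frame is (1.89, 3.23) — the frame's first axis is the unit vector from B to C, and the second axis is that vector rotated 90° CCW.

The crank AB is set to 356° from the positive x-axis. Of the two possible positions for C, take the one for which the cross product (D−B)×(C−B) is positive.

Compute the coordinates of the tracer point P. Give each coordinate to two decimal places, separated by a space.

-0.71 0.35

A=(0,0), D=(8.00,0)
B = A + 3.00·(cos356°, sin356°) = (2.9927, -0.2093)
|BD| = 5.0117
circle(B,6.00) ∩ circle(D,9.00): a=-1.9837, h=5.6626
  candidates: C₊=(0.7743,5.3656) cross=28.379; C₋=(1.2472,-5.9498) cross=-28.379
  mode + wants cross > 0 → take C=(0.7743,5.3656) (cross=28.379)
ex = (C−B)/|BC| = (-0.3697,0.9291); ey = (-0.9291,-0.3697)
P = B + 1.89·ex + 3.23·ey = (-0.7072,0.3526)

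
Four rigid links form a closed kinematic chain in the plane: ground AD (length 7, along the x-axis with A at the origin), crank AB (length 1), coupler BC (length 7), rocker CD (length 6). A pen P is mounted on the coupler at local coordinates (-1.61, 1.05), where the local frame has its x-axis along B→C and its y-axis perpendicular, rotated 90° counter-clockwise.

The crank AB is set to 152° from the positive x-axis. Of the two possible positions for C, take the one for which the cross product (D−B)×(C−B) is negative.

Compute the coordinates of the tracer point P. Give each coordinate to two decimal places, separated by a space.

-1.10 2.38

A=(0,0), D=(7.00,0)
B = A + 1.00·(cos152°, sin152°) = (-0.8829, 0.4695)
|BD| = 7.8969
circle(B,7.00) ∩ circle(D,6.00): a=4.7716, h=5.1217
  candidates: C₊=(4.1847,5.2985) cross=40.446; C₋=(3.5757,-4.9269) cross=-40.446
  mode - wants cross < 0 → take C=(3.5757,-4.9269) (cross=-40.446)
ex = (C−B)/|BC| = (0.6369,-0.7709); ey = (0.7709,0.6369)
P = B + -1.61·ex + 1.05·ey = (-1.0990,2.3794)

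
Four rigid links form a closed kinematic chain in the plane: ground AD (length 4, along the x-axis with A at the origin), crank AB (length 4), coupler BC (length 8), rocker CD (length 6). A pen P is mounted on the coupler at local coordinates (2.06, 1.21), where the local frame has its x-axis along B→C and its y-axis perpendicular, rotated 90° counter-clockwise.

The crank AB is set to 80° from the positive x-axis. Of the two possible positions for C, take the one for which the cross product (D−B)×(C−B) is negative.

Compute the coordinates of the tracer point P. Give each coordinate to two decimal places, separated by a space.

1.58 1.72

A=(0,0), D=(4.00,0)
B = A + 4.00·(cos80°, sin80°) = (0.6946, 3.9392)
|BD| = 5.1423
circle(B,8.00) ∩ circle(D,6.00): a=5.2937, h=5.9981
  candidates: C₊=(8.6921,3.7395) cross=30.844; C₋=(-0.4975,-3.9715) cross=-30.844
  mode - wants cross < 0 → take C=(-0.4975,-3.9715) (cross=-30.844)
ex = (C−B)/|BC| = (-0.1490,-0.9888); ey = (0.9888,-0.1490)
P = B + 2.06·ex + 1.21·ey = (1.5841,1.7219)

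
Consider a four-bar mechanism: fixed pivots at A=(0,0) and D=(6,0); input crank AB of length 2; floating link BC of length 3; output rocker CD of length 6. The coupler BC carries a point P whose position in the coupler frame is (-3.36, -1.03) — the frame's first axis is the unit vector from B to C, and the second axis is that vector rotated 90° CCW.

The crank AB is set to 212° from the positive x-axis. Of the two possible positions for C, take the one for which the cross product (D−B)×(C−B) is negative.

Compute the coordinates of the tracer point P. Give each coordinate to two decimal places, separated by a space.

A=(0,0), D=(6.00,0)
B = A + 2.00·(cos212°, sin212°) = (-1.6961, -1.0598)
|BD| = 7.7687
circle(B,3.00) ∩ circle(D,6.00): a=2.1466, h=2.0957
  candidates: C₊=(0.1446,1.3091) cross=16.281; C₋=(0.7164,-2.8431) cross=-16.281
  mode - wants cross < 0 → take C=(0.7164,-2.8431) (cross=-16.281)
ex = (C−B)/|BC| = (0.8042,-0.5944); ey = (0.5944,0.8042)
P = B + -3.36·ex + -1.03·ey = (-5.0103,0.1091)

-5.01 0.11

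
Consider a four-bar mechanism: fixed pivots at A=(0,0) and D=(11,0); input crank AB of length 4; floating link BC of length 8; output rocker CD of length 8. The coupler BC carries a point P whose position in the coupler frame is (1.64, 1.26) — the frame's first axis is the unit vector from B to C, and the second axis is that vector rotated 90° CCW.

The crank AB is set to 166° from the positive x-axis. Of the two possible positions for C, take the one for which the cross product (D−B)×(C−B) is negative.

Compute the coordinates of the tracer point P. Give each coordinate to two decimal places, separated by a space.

A=(0,0), D=(11.00,0)
B = A + 4.00·(cos166°, sin166°) = (-3.8812, 0.9677)
|BD| = 14.9126
circle(B,8.00) ∩ circle(D,8.00): a=7.4563, h=2.8989
  candidates: C₊=(3.7475,3.3766) cross=43.230; C₋=(3.3713,-2.4089) cross=-43.230
  mode - wants cross < 0 → take C=(3.3713,-2.4089) (cross=-43.230)
ex = (C−B)/|BC| = (0.9066,-0.4221); ey = (0.4221,0.9066)
P = B + 1.64·ex + 1.26·ey = (-1.8626,1.4177)

-1.86 1.42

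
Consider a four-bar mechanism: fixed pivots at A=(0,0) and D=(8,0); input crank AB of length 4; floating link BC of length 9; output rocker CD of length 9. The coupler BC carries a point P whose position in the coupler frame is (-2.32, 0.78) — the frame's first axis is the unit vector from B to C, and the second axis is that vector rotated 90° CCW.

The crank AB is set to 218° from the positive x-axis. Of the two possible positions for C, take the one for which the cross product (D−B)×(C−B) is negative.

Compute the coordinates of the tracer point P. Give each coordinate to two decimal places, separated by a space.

-4.49 -0.42

A=(0,0), D=(8.00,0)
B = A + 4.00·(cos218°, sin218°) = (-3.1520, -2.4626)
|BD| = 11.4207
circle(B,9.00) ∩ circle(D,9.00): a=5.7104, h=6.9564
  candidates: C₊=(0.9240,5.5615) cross=79.447; C₋=(3.9240,-8.0241) cross=-79.447
  mode - wants cross < 0 → take C=(3.9240,-8.0241) (cross=-79.447)
ex = (C−B)/|BC| = (0.7862,-0.6179); ey = (0.6179,0.7862)
P = B + -2.32·ex + 0.78·ey = (-4.4941,-0.4158)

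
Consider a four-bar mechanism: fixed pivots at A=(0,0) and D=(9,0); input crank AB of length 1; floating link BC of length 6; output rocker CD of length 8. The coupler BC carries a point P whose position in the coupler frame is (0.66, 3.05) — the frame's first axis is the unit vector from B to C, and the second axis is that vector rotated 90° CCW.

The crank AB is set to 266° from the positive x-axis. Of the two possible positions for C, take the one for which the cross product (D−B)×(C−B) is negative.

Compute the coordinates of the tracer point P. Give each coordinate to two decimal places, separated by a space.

2.77 0.29

A=(0,0), D=(9.00,0)
B = A + 1.00·(cos266°, sin266°) = (-0.0698, -0.9976)
|BD| = 9.1245
circle(B,6.00) ∩ circle(D,8.00): a=3.0279, h=5.1800
  candidates: C₊=(2.3737,4.4824) cross=47.264; C₋=(3.5063,-5.8154) cross=-47.264
  mode - wants cross < 0 → take C=(3.5063,-5.8154) (cross=-47.264)
ex = (C−B)/|BC| = (0.5960,-0.8030); ey = (0.8030,0.5960)
P = B + 0.66·ex + 3.05·ey = (2.7727,0.2903)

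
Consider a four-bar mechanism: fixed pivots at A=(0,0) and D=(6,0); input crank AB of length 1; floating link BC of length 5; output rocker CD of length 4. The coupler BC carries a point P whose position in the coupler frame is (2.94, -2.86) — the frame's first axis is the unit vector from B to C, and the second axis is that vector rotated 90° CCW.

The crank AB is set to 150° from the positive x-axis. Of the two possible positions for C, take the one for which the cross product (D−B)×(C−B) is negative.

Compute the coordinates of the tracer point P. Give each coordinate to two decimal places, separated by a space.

-0.39 -3.57

A=(0,0), D=(6.00,0)
B = A + 1.00·(cos150°, sin150°) = (-0.8660, 0.5000)
|BD| = 6.8842
circle(B,5.00) ∩ circle(D,4.00): a=4.0958, h=2.8679
  candidates: C₊=(3.4272,3.0628) cross=19.743; C₋=(3.0106,-2.6578) cross=-19.743
  mode - wants cross < 0 → take C=(3.0106,-2.6578) (cross=-19.743)
ex = (C−B)/|BC| = (0.7753,-0.6316); ey = (0.6316,0.7753)
P = B + 2.94·ex + -2.86·ey = (-0.3928,-3.5742)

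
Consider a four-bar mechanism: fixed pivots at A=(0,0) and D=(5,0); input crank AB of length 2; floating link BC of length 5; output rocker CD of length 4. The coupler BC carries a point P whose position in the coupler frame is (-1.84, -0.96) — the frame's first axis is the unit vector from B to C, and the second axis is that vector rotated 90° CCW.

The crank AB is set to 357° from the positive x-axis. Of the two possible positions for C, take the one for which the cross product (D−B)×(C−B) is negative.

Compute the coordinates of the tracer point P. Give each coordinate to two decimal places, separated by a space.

0.10 0.73

A=(0,0), D=(5.00,0)
B = A + 2.00·(cos357°, sin357°) = (1.9973, -0.1047)
|BD| = 3.0046
circle(B,5.00) ∩ circle(D,4.00): a=3.0000, h=4.0000
  candidates: C₊=(4.8561,3.9974) cross=12.018; C₋=(5.1348,-3.9977) cross=-12.018
  mode - wants cross < 0 → take C=(5.1348,-3.9977) (cross=-12.018)
ex = (C−B)/|BC| = (0.6275,-0.7786); ey = (0.7786,0.6275)
P = B + -1.84·ex + -0.96·ey = (0.0952,0.7256)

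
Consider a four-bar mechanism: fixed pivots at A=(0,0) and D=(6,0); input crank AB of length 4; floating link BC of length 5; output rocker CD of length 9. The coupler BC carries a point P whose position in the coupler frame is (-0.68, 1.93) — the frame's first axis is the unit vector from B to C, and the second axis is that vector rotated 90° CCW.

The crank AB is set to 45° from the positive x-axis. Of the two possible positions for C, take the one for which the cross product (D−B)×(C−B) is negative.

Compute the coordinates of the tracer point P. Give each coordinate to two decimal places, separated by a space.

2.99 0.79

A=(0,0), D=(6.00,0)
B = A + 4.00·(cos45°, sin45°) = (2.8284, 2.8284)
|BD| = 4.2496
circle(B,5.00) ∩ circle(D,9.00): a=-4.4641, h=2.2520
  candidates: C₊=(0.9957,7.4804) cross=9.570; C₋=(-2.0022,4.1189) cross=-9.570
  mode - wants cross < 0 → take C=(-2.0022,4.1189) (cross=-9.570)
ex = (C−B)/|BC| = (-0.9661,0.2581); ey = (-0.2581,-0.9661)
P = B + -0.68·ex + 1.93·ey = (2.9873,0.7883)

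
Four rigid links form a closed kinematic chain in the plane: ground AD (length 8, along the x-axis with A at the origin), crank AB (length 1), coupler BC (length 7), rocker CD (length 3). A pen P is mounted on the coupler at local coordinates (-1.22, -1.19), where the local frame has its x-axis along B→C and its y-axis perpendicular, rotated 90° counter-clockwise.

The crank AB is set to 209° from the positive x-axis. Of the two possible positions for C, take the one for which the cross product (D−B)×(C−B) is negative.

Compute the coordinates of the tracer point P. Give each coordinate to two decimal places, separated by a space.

A=(0,0), D=(8.00,0)
B = A + 1.00·(cos209°, sin209°) = (-0.8746, -0.4848)
|BD| = 8.8879
circle(B,7.00) ∩ circle(D,3.00): a=6.6942, h=2.0464
  candidates: C₊=(5.6980,1.9237) cross=18.188; C₋=(5.9212,-2.1630) cross=-18.188
  mode - wants cross < 0 → take C=(5.9212,-2.1630) (cross=-18.188)
ex = (C−B)/|BC| = (0.9708,-0.2397); ey = (0.2397,0.9708)
P = B + -1.22·ex + -1.19·ey = (-2.3443,-1.3476)

-2.34 -1.35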